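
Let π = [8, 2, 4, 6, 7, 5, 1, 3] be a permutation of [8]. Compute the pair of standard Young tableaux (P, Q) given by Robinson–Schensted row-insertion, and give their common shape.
P = [1, 3, 5, 7] / [2, 4] / [6] / [8];  Q = [1, 3, 4, 5] / [2, 8] / [6] / [7];  common shape = (4, 2, 1, 1)

Row-insert the values π_1, π_2, … into P one at a time, bumping the leftmost entry strictly greater than the inserted value down to the next row. The recording tableau Q records, in position (i, j), the step at which that cell was added to P.
  Insert 8 (step 1): P = [8];  Q = [1]
  Insert 2 (step 2): P = [2] / [8];  Q = [1] / [2]
  Insert 4 (step 3): P = [2, 4] / [8];  Q = [1, 3] / [2]
  Insert 6 (step 4): P = [2, 4, 6] / [8];  Q = [1, 3, 4] / [2]
  Insert 7 (step 5): P = [2, 4, 6, 7] / [8];  Q = [1, 3, 4, 5] / [2]
  Insert 5 (step 6): P = [2, 4, 5, 7] / [6] / [8];  Q = [1, 3, 4, 5] / [2] / [6]
  Insert 1 (step 7): P = [1, 4, 5, 7] / [2] / [6] / [8];  Q = [1, 3, 4, 5] / [2] / [6] / [7]
  Insert 3 (step 8): P = [1, 3, 5, 7] / [2, 4] / [6] / [8];  Q = [1, 3, 4, 5] / [2, 8] / [6] / [7]
Final shape: (4, 2, 1, 1).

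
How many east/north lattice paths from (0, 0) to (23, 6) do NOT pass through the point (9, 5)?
Number of paths = 444990

Total paths from (0, 0) to (23, 6): C(29, 23) = 475020. Paths through (9, 5): (paths (0, 0) → (9, 5)) × (paths (9, 5) → (23, 6)) = C(14, 9) · C(15, 14) = 2002 · 15 = 30030. Avoidance count = 475020 − 30030 = 444990.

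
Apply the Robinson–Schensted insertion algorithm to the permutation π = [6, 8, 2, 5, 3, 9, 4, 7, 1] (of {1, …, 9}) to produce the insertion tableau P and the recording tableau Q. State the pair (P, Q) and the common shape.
P = [1, 3, 4, 7] / [2, 8, 9] / [5] / [6];  Q = [1, 2, 6, 8] / [3, 4, 7] / [5] / [9];  common shape = (4, 3, 1, 1)

Row-insert the values π_1, π_2, … into P one at a time, bumping the leftmost entry strictly greater than the inserted value down to the next row. The recording tableau Q records, in position (i, j), the step at which that cell was added to P.
  Insert 6 (step 1): P = [6];  Q = [1]
  Insert 8 (step 2): P = [6, 8];  Q = [1, 2]
  Insert 2 (step 3): P = [2, 8] / [6];  Q = [1, 2] / [3]
  Insert 5 (step 4): P = [2, 5] / [6, 8];  Q = [1, 2] / [3, 4]
  Insert 3 (step 5): P = [2, 3] / [5, 8] / [6];  Q = [1, 2] / [3, 4] / [5]
  Insert 9 (step 6): P = [2, 3, 9] / [5, 8] / [6];  Q = [1, 2, 6] / [3, 4] / [5]
  Insert 4 (step 7): P = [2, 3, 4] / [5, 8, 9] / [6];  Q = [1, 2, 6] / [3, 4, 7] / [5]
  Insert 7 (step 8): P = [2, 3, 4, 7] / [5, 8, 9] / [6];  Q = [1, 2, 6, 8] / [3, 4, 7] / [5]
  Insert 1 (step 9): P = [1, 3, 4, 7] / [2, 8, 9] / [5] / [6];  Q = [1, 2, 6, 8] / [3, 4, 7] / [5] / [9]
Final shape: (4, 3, 1, 1).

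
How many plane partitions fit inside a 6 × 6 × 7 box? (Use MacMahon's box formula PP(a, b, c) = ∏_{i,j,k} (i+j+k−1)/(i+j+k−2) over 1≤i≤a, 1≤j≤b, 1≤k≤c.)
PP(6, 6, 7) = 29706808370096

Evaluate the triple product over i = 1..6, j = 1..6, k = 1..7. The factors are (2/1) · (3/2) · (4/3) · (5/4) · (6/5) · (7/6) · (8/7) · (3/2) · … (252 factors total). The numerators and denominators telescope so the product is an integer; carrying out the multiplication exactly gives PP(6, 6, 7) = 29706808370096.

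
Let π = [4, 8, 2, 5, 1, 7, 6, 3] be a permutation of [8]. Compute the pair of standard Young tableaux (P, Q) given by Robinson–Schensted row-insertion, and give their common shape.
P = [1, 3, 6] / [2, 5] / [4, 7] / [8];  Q = [1, 2, 6] / [3, 4] / [5, 7] / [8];  common shape = (3, 2, 2, 1)

Row-insert the values π_1, π_2, … into P one at a time, bumping the leftmost entry strictly greater than the inserted value down to the next row. The recording tableau Q records, in position (i, j), the step at which that cell was added to P.
  Insert 4 (step 1): P = [4];  Q = [1]
  Insert 8 (step 2): P = [4, 8];  Q = [1, 2]
  Insert 2 (step 3): P = [2, 8] / [4];  Q = [1, 2] / [3]
  Insert 5 (step 4): P = [2, 5] / [4, 8];  Q = [1, 2] / [3, 4]
  Insert 1 (step 5): P = [1, 5] / [2, 8] / [4];  Q = [1, 2] / [3, 4] / [5]
  Insert 7 (step 6): P = [1, 5, 7] / [2, 8] / [4];  Q = [1, 2, 6] / [3, 4] / [5]
  Insert 6 (step 7): P = [1, 5, 6] / [2, 7] / [4, 8];  Q = [1, 2, 6] / [3, 4] / [5, 7]
  Insert 3 (step 8): P = [1, 3, 6] / [2, 5] / [4, 7] / [8];  Q = [1, 2, 6] / [3, 4] / [5, 7] / [8]
Final shape: (3, 2, 2, 1).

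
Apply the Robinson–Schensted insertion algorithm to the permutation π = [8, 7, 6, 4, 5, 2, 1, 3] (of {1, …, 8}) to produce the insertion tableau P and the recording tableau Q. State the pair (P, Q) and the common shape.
P = [1, 3] / [2, 5] / [4] / [6] / [7] / [8];  Q = [1, 5] / [2, 8] / [3] / [4] / [6] / [7];  common shape = (2, 2, 1, 1, 1, 1)

Row-insert the values π_1, π_2, … into P one at a time, bumping the leftmost entry strictly greater than the inserted value down to the next row. The recording tableau Q records, in position (i, j), the step at which that cell was added to P.
  Insert 8 (step 1): P = [8];  Q = [1]
  Insert 7 (step 2): P = [7] / [8];  Q = [1] / [2]
  Insert 6 (step 3): P = [6] / [7] / [8];  Q = [1] / [2] / [3]
  Insert 4 (step 4): P = [4] / [6] / [7] / [8];  Q = [1] / [2] / [3] / [4]
  Insert 5 (step 5): P = [4, 5] / [6] / [7] / [8];  Q = [1, 5] / [2] / [3] / [4]
  Insert 2 (step 6): P = [2, 5] / [4] / [6] / [7] / [8];  Q = [1, 5] / [2] / [3] / [4] / [6]
  Insert 1 (step 7): P = [1, 5] / [2] / [4] / [6] / [7] / [8];  Q = [1, 5] / [2] / [3] / [4] / [6] / [7]
  Insert 3 (step 8): P = [1, 3] / [2, 5] / [4] / [6] / [7] / [8];  Q = [1, 5] / [2, 8] / [3] / [4] / [6] / [7]
Final shape: (2, 2, 1, 1, 1, 1).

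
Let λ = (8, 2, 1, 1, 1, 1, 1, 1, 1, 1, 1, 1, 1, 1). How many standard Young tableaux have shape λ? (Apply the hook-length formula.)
# SYT of shape (8, 2, 1, 1, 1, 1, 1, 1, 1, 1, 1, 1, 1, 1) = 1385670

Hook-length formula: f^λ = n! / Π hook(c), product over all cells c of the Young diagram. For λ = (8, 2, 1, 1, 1, 1, 1, 1, 1, 1, 1, 1, 1, 1), n = 22 boxes. Hook lengths by row (left-to-right, top-to-bottom): [21, 8, 6, 5, 4, 3, 2, 1]; [14, 1]; [12]; [11]; [10]; [9]; [8]; [7]; [6]; [5]; [4]; [3]; [2]; [1]. Product of hooks = 811160469504000. So f^λ = 22! / 811160469504000 = 1124000727777607680000 / 811160469504000 = 1385670.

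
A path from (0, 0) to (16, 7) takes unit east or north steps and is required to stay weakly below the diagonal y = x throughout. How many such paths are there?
Number of paths = 144210

By the reflection principle (André's argument), the number of monotone paths to (16, 7) with n ≤ m that never go above y = x is C(23, 16) − C(23, 17) = 245157 − 100947 = 144210.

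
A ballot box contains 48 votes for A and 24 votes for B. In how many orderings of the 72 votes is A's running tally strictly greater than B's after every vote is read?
Strict-lead orderings = 2650087220696342700

Total orderings of the 72 votes with 48 for A: C(72, 48) = 7950261662089028100. By the Bertrand ballot formula (Cycle Lemma / reflection principle), the number of orderings in which A is strictly ahead of B throughout is (p − q)/(p + q) · C(p + q, p) = (48 − 24)/(48 + 24) · 7950261662089028100 = 2650087220696342700.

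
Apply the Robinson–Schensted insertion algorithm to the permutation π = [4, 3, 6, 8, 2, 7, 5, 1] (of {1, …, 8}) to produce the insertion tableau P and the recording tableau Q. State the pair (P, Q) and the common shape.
P = [1, 5, 7] / [2, 6] / [3, 8] / [4];  Q = [1, 3, 4] / [2, 6] / [5, 7] / [8];  common shape = (3, 2, 2, 1)

Row-insert the values π_1, π_2, … into P one at a time, bumping the leftmost entry strictly greater than the inserted value down to the next row. The recording tableau Q records, in position (i, j), the step at which that cell was added to P.
  Insert 4 (step 1): P = [4];  Q = [1]
  Insert 3 (step 2): P = [3] / [4];  Q = [1] / [2]
  Insert 6 (step 3): P = [3, 6] / [4];  Q = [1, 3] / [2]
  Insert 8 (step 4): P = [3, 6, 8] / [4];  Q = [1, 3, 4] / [2]
  Insert 2 (step 5): P = [2, 6, 8] / [3] / [4];  Q = [1, 3, 4] / [2] / [5]
  Insert 7 (step 6): P = [2, 6, 7] / [3, 8] / [4];  Q = [1, 3, 4] / [2, 6] / [5]
  Insert 5 (step 7): P = [2, 5, 7] / [3, 6] / [4, 8];  Q = [1, 3, 4] / [2, 6] / [5, 7]
  Insert 1 (step 8): P = [1, 5, 7] / [2, 6] / [3, 8] / [4];  Q = [1, 3, 4] / [2, 6] / [5, 7] / [8]
Final shape: (3, 2, 2, 1).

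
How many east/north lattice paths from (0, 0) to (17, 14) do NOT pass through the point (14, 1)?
Number of paths = 265174125

Total paths from (0, 0) to (17, 14): C(31, 17) = 265182525. Paths through (14, 1): (paths (0, 0) → (14, 1)) × (paths (14, 1) → (17, 14)) = C(15, 14) · C(16, 3) = 15 · 560 = 8400. Avoidance count = 265182525 − 8400 = 265174125.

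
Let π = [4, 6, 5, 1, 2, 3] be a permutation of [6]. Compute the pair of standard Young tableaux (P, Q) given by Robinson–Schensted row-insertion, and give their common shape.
P = [1, 2, 3] / [4, 5] / [6];  Q = [1, 2, 6] / [3, 5] / [4];  common shape = (3, 2, 1)

Row-insert the values π_1, π_2, … into P one at a time, bumping the leftmost entry strictly greater than the inserted value down to the next row. The recording tableau Q records, in position (i, j), the step at which that cell was added to P.
  Insert 4 (step 1): P = [4];  Q = [1]
  Insert 6 (step 2): P = [4, 6];  Q = [1, 2]
  Insert 5 (step 3): P = [4, 5] / [6];  Q = [1, 2] / [3]
  Insert 1 (step 4): P = [1, 5] / [4] / [6];  Q = [1, 2] / [3] / [4]
  Insert 2 (step 5): P = [1, 2] / [4, 5] / [6];  Q = [1, 2] / [3, 5] / [4]
  Insert 3 (step 6): P = [1, 2, 3] / [4, 5] / [6];  Q = [1, 2, 6] / [3, 5] / [4]
Final shape: (3, 2, 1).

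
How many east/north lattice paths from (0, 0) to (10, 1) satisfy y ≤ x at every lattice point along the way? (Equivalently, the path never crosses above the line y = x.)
Number of paths = 10

By the reflection principle (André's argument), the number of monotone paths to (10, 1) with n ≤ m that never go above y = x is C(11, 10) − C(11, 11) = 11 − 1 = 10.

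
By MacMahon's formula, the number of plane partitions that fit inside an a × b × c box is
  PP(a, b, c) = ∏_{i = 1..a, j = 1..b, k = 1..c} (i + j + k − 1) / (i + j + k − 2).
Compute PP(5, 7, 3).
PP(5, 7, 3) = 16195608

Evaluate the triple product over i = 1..5, j = 1..7, k = 1..3. The factors are (2/1) · (3/2) · (4/3) · (3/2) · (4/3) · (5/4) · (4/3) · (5/4) · … (105 factors total). The numerators and denominators telescope so the product is an integer; carrying out the multiplication exactly gives PP(5, 7, 3) = 16195608.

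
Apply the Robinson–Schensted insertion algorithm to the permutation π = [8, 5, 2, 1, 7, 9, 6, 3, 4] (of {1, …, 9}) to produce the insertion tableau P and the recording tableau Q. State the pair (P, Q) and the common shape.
P = [1, 3, 4] / [2, 6, 9] / [5, 7] / [8];  Q = [1, 5, 6] / [2, 7, 9] / [3, 8] / [4];  common shape = (3, 3, 2, 1)

Row-insert the values π_1, π_2, … into P one at a time, bumping the leftmost entry strictly greater than the inserted value down to the next row. The recording tableau Q records, in position (i, j), the step at which that cell was added to P.
  Insert 8 (step 1): P = [8];  Q = [1]
  Insert 5 (step 2): P = [5] / [8];  Q = [1] / [2]
  Insert 2 (step 3): P = [2] / [5] / [8];  Q = [1] / [2] / [3]
  Insert 1 (step 4): P = [1] / [2] / [5] / [8];  Q = [1] / [2] / [3] / [4]
  Insert 7 (step 5): P = [1, 7] / [2] / [5] / [8];  Q = [1, 5] / [2] / [3] / [4]
  Insert 9 (step 6): P = [1, 7, 9] / [2] / [5] / [8];  Q = [1, 5, 6] / [2] / [3] / [4]
  Insert 6 (step 7): P = [1, 6, 9] / [2, 7] / [5] / [8];  Q = [1, 5, 6] / [2, 7] / [3] / [4]
  Insert 3 (step 8): P = [1, 3, 9] / [2, 6] / [5, 7] / [8];  Q = [1, 5, 6] / [2, 7] / [3, 8] / [4]
  Insert 4 (step 9): P = [1, 3, 4] / [2, 6, 9] / [5, 7] / [8];  Q = [1, 5, 6] / [2, 7, 9] / [3, 8] / [4]
Final shape: (3, 3, 2, 1).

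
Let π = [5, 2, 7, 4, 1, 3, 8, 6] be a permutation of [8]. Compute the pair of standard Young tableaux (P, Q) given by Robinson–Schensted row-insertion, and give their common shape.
P = [1, 3, 6] / [2, 4, 8] / [5, 7];  Q = [1, 3, 7] / [2, 4, 8] / [5, 6];  common shape = (3, 3, 2)

Row-insert the values π_1, π_2, … into P one at a time, bumping the leftmost entry strictly greater than the inserted value down to the next row. The recording tableau Q records, in position (i, j), the step at which that cell was added to P.
  Insert 5 (step 1): P = [5];  Q = [1]
  Insert 2 (step 2): P = [2] / [5];  Q = [1] / [2]
  Insert 7 (step 3): P = [2, 7] / [5];  Q = [1, 3] / [2]
  Insert 4 (step 4): P = [2, 4] / [5, 7];  Q = [1, 3] / [2, 4]
  Insert 1 (step 5): P = [1, 4] / [2, 7] / [5];  Q = [1, 3] / [2, 4] / [5]
  Insert 3 (step 6): P = [1, 3] / [2, 4] / [5, 7];  Q = [1, 3] / [2, 4] / [5, 6]
  Insert 8 (step 7): P = [1, 3, 8] / [2, 4] / [5, 7];  Q = [1, 3, 7] / [2, 4] / [5, 6]
  Insert 6 (step 8): P = [1, 3, 6] / [2, 4, 8] / [5, 7];  Q = [1, 3, 7] / [2, 4, 8] / [5, 6]
Final shape: (3, 3, 2).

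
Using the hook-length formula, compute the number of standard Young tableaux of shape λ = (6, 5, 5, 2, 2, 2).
# SYT of shape (6, 5, 5, 2, 2, 2) = 1018467450

Hook-length formula: f^λ = n! / Π hook(c), product over all cells c of the Young diagram. For λ = (6, 5, 5, 2, 2, 2), n = 22 boxes. Hook lengths by row (left-to-right, top-to-bottom): [11, 10, 6, 5, 4, 1]; [9, 8, 4, 3, 2]; [8, 7, 3, 2, 1]; [4, 3]; [3, 2]; [2, 1]. Product of hooks = 1103619686400. So f^λ = 22! / 1103619686400 = 1124000727777607680000 / 1103619686400 = 1018467450.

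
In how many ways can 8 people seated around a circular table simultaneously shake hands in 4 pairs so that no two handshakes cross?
C_4 = 14

These noncrossing handshakes are counted by the Catalan number C_n = (1/(n + 1)) · C(2n, n). For n = 4: C_4 = (1/5) · C(8, 4) = 70/5 = 14.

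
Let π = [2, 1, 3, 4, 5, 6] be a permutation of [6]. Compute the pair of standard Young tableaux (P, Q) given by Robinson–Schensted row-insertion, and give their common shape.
P = [1, 3, 4, 5, 6] / [2];  Q = [1, 3, 4, 5, 6] / [2];  common shape = (5, 1)

Row-insert the values π_1, π_2, … into P one at a time, bumping the leftmost entry strictly greater than the inserted value down to the next row. The recording tableau Q records, in position (i, j), the step at which that cell was added to P.
  Insert 2 (step 1): P = [2];  Q = [1]
  Insert 1 (step 2): P = [1] / [2];  Q = [1] / [2]
  Insert 3 (step 3): P = [1, 3] / [2];  Q = [1, 3] / [2]
  Insert 4 (step 4): P = [1, 3, 4] / [2];  Q = [1, 3, 4] / [2]
  Insert 5 (step 5): P = [1, 3, 4, 5] / [2];  Q = [1, 3, 4, 5] / [2]
  Insert 6 (step 6): P = [1, 3, 4, 5, 6] / [2];  Q = [1, 3, 4, 5, 6] / [2]
Final shape: (5, 1).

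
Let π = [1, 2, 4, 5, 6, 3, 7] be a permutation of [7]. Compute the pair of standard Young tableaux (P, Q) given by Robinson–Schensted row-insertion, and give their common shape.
P = [1, 2, 3, 5, 6, 7] / [4];  Q = [1, 2, 3, 4, 5, 7] / [6];  common shape = (6, 1)

Row-insert the values π_1, π_2, … into P one at a time, bumping the leftmost entry strictly greater than the inserted value down to the next row. The recording tableau Q records, in position (i, j), the step at which that cell was added to P.
  Insert 1 (step 1): P = [1];  Q = [1]
  Insert 2 (step 2): P = [1, 2];  Q = [1, 2]
  Insert 4 (step 3): P = [1, 2, 4];  Q = [1, 2, 3]
  Insert 5 (step 4): P = [1, 2, 4, 5];  Q = [1, 2, 3, 4]
  Insert 6 (step 5): P = [1, 2, 4, 5, 6];  Q = [1, 2, 3, 4, 5]
  Insert 3 (step 6): P = [1, 2, 3, 5, 6] / [4];  Q = [1, 2, 3, 4, 5] / [6]
  Insert 7 (step 7): P = [1, 2, 3, 5, 6, 7] / [4];  Q = [1, 2, 3, 4, 5, 7] / [6]
Final shape: (6, 1).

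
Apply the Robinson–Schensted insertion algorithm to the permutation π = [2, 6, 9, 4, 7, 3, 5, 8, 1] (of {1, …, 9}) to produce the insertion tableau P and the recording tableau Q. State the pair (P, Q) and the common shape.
P = [1, 3, 5, 8] / [2, 7] / [4, 9] / [6];  Q = [1, 2, 3, 8] / [4, 5] / [6, 7] / [9];  common shape = (4, 2, 2, 1)

Row-insert the values π_1, π_2, … into P one at a time, bumping the leftmost entry strictly greater than the inserted value down to the next row. The recording tableau Q records, in position (i, j), the step at which that cell was added to P.
  Insert 2 (step 1): P = [2];  Q = [1]
  Insert 6 (step 2): P = [2, 6];  Q = [1, 2]
  Insert 9 (step 3): P = [2, 6, 9];  Q = [1, 2, 3]
  Insert 4 (step 4): P = [2, 4, 9] / [6];  Q = [1, 2, 3] / [4]
  Insert 7 (step 5): P = [2, 4, 7] / [6, 9];  Q = [1, 2, 3] / [4, 5]
  Insert 3 (step 6): P = [2, 3, 7] / [4, 9] / [6];  Q = [1, 2, 3] / [4, 5] / [6]
  Insert 5 (step 7): P = [2, 3, 5] / [4, 7] / [6, 9];  Q = [1, 2, 3] / [4, 5] / [6, 7]
  Insert 8 (step 8): P = [2, 3, 5, 8] / [4, 7] / [6, 9];  Q = [1, 2, 3, 8] / [4, 5] / [6, 7]
  Insert 1 (step 9): P = [1, 3, 5, 8] / [2, 7] / [4, 9] / [6];  Q = [1, 2, 3, 8] / [4, 5] / [6, 7] / [9]
Final shape: (4, 2, 2, 1).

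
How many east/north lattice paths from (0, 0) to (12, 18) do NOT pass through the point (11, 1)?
Number of paths = 86493009

Total paths from (0, 0) to (12, 18): C(30, 12) = 86493225. Paths through (11, 1): (paths (0, 0) → (11, 1)) × (paths (11, 1) → (12, 18)) = C(12, 11) · C(18, 1) = 12 · 18 = 216. Avoidance count = 86493225 − 216 = 86493009.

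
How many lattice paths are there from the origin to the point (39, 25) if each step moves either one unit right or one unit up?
Number of paths = 401038568751465792

A monotone lattice path from (0, 0) to (39, 25) consists of 39 east steps and 25 north steps in some order, so it is determined by which 39 of the 64 steps are east. The count is C(64, 39) = 401038568751465792.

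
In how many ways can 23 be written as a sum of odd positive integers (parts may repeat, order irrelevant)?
p_odd(23) = 104

Enumerate partitions using only odd parts via the recurrence o(n, m) = o(n, m−2) + o(n−m, m) over odd m, starting from the largest odd part ≤ n. This gives p_odd(23) = 104. (Euler's theorem: equals the count of distinct-part partitions.)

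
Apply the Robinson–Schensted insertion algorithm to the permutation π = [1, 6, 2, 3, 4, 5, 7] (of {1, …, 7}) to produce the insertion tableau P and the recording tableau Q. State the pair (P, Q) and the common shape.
P = [1, 2, 3, 4, 5, 7] / [6];  Q = [1, 2, 4, 5, 6, 7] / [3];  common shape = (6, 1)

Row-insert the values π_1, π_2, … into P one at a time, bumping the leftmost entry strictly greater than the inserted value down to the next row. The recording tableau Q records, in position (i, j), the step at which that cell was added to P.
  Insert 1 (step 1): P = [1];  Q = [1]
  Insert 6 (step 2): P = [1, 6];  Q = [1, 2]
  Insert 2 (step 3): P = [1, 2] / [6];  Q = [1, 2] / [3]
  Insert 3 (step 4): P = [1, 2, 3] / [6];  Q = [1, 2, 4] / [3]
  Insert 4 (step 5): P = [1, 2, 3, 4] / [6];  Q = [1, 2, 4, 5] / [3]
  Insert 5 (step 6): P = [1, 2, 3, 4, 5] / [6];  Q = [1, 2, 4, 5, 6] / [3]
  Insert 7 (step 7): P = [1, 2, 3, 4, 5, 7] / [6];  Q = [1, 2, 4, 5, 6, 7] / [3]
Final shape: (6, 1).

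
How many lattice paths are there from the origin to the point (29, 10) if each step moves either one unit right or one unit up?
Number of paths = 635745396

A monotone lattice path from (0, 0) to (29, 10) consists of 29 east steps and 10 north steps in some order, so it is determined by which 29 of the 39 steps are east. The count is C(39, 29) = 635745396.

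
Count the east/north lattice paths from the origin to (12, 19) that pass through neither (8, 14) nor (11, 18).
Number of paths = 54018825

Inclusion–exclusion. Total paths: C(31, 12) = 141120525. Through P₁: C(22, 8)·C(9, 4) = 40291020. Through P₂: C(29, 11)·C(2, 1) = 69194580. Since P₁ is strictly southwest of P₂, a monotone path through both must visit P₁ then P₂; paths through both = C(22, 8)·C(7, 3)·C(2, 1) = 22383900. Avoid both = 141120525 − 40291020 − 69194580 + 22383900 = 54018825.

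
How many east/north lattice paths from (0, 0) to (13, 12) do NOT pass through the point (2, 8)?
Number of paths = 5138875

Total paths from (0, 0) to (13, 12): C(25, 13) = 5200300. Paths through (2, 8): (paths (0, 0) → (2, 8)) × (paths (2, 8) → (13, 12)) = C(10, 2) · C(15, 11) = 45 · 1365 = 61425. Avoidance count = 5200300 − 61425 = 5138875.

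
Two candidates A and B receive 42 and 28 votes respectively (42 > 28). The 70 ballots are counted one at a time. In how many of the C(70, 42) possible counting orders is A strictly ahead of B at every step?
Strict-lead orderings = 5592628786362932776

Total orderings of the 70 votes with 42 for A: C(70, 42) = 27963143931814663880. By the Bertrand ballot formula (Cycle Lemma / reflection principle), the number of orderings in which A is strictly ahead of B throughout is (p − q)/(p + q) · C(p + q, p) = (42 − 28)/(42 + 28) · 27963143931814663880 = 5592628786362932776.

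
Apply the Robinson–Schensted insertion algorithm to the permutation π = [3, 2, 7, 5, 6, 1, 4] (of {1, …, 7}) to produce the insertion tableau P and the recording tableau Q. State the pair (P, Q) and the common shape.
P = [1, 4, 6] / [2, 5] / [3, 7];  Q = [1, 3, 5] / [2, 4] / [6, 7];  common shape = (3, 2, 2)

Row-insert the values π_1, π_2, … into P one at a time, bumping the leftmost entry strictly greater than the inserted value down to the next row. The recording tableau Q records, in position (i, j), the step at which that cell was added to P.
  Insert 3 (step 1): P = [3];  Q = [1]
  Insert 2 (step 2): P = [2] / [3];  Q = [1] / [2]
  Insert 7 (step 3): P = [2, 7] / [3];  Q = [1, 3] / [2]
  Insert 5 (step 4): P = [2, 5] / [3, 7];  Q = [1, 3] / [2, 4]
  Insert 6 (step 5): P = [2, 5, 6] / [3, 7];  Q = [1, 3, 5] / [2, 4]
  Insert 1 (step 6): P = [1, 5, 6] / [2, 7] / [3];  Q = [1, 3, 5] / [2, 4] / [6]
  Insert 4 (step 7): P = [1, 4, 6] / [2, 5] / [3, 7];  Q = [1, 3, 5] / [2, 4] / [6, 7]
Final shape: (3, 2, 2).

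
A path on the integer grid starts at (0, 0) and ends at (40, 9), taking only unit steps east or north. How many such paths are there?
Number of paths = 2054455634

A monotone lattice path from (0, 0) to (40, 9) consists of 40 east steps and 9 north steps in some order, so it is determined by which 40 of the 49 steps are east. The count is C(49, 40) = 2054455634.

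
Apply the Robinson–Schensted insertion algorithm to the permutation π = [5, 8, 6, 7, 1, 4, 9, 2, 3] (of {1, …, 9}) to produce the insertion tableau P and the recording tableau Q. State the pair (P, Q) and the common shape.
P = [1, 2, 3, 9] / [4, 6, 7] / [5] / [8];  Q = [1, 2, 4, 7] / [3, 6, 9] / [5] / [8];  common shape = (4, 3, 1, 1)

Row-insert the values π_1, π_2, … into P one at a time, bumping the leftmost entry strictly greater than the inserted value down to the next row. The recording tableau Q records, in position (i, j), the step at which that cell was added to P.
  Insert 5 (step 1): P = [5];  Q = [1]
  Insert 8 (step 2): P = [5, 8];  Q = [1, 2]
  Insert 6 (step 3): P = [5, 6] / [8];  Q = [1, 2] / [3]
  Insert 7 (step 4): P = [5, 6, 7] / [8];  Q = [1, 2, 4] / [3]
  Insert 1 (step 5): P = [1, 6, 7] / [5] / [8];  Q = [1, 2, 4] / [3] / [5]
  Insert 4 (step 6): P = [1, 4, 7] / [5, 6] / [8];  Q = [1, 2, 4] / [3, 6] / [5]
  Insert 9 (step 7): P = [1, 4, 7, 9] / [5, 6] / [8];  Q = [1, 2, 4, 7] / [3, 6] / [5]
  Insert 2 (step 8): P = [1, 2, 7, 9] / [4, 6] / [5] / [8];  Q = [1, 2, 4, 7] / [3, 6] / [5] / [8]
  Insert 3 (step 9): P = [1, 2, 3, 9] / [4, 6, 7] / [5] / [8];  Q = [1, 2, 4, 7] / [3, 6, 9] / [5] / [8]
Final shape: (4, 3, 1, 1).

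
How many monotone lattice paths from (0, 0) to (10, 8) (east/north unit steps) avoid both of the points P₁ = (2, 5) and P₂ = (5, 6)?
Number of paths = 32355

Inclusion–exclusion. Total paths: C(18, 10) = 43758. Through P₁: C(7, 2)·C(11, 8) = 3465. Through P₂: C(11, 5)·C(7, 5) = 9702. Since P₁ is strictly southwest of P₂, a monotone path through both must visit P₁ then P₂; paths through both = C(7, 2)·C(4, 3)·C(7, 5) = 1764. Avoid both = 43758 − 3465 − 9702 + 1764 = 32355.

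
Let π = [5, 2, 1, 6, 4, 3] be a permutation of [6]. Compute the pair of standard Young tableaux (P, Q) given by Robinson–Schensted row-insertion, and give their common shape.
P = [1, 3] / [2, 4] / [5, 6];  Q = [1, 4] / [2, 5] / [3, 6];  common shape = (2, 2, 2)

Row-insert the values π_1, π_2, … into P one at a time, bumping the leftmost entry strictly greater than the inserted value down to the next row. The recording tableau Q records, in position (i, j), the step at which that cell was added to P.
  Insert 5 (step 1): P = [5];  Q = [1]
  Insert 2 (step 2): P = [2] / [5];  Q = [1] / [2]
  Insert 1 (step 3): P = [1] / [2] / [5];  Q = [1] / [2] / [3]
  Insert 6 (step 4): P = [1, 6] / [2] / [5];  Q = [1, 4] / [2] / [3]
  Insert 4 (step 5): P = [1, 4] / [2, 6] / [5];  Q = [1, 4] / [2, 5] / [3]
  Insert 3 (step 6): P = [1, 3] / [2, 4] / [5, 6];  Q = [1, 4] / [2, 5] / [3, 6]
Final shape: (2, 2, 2).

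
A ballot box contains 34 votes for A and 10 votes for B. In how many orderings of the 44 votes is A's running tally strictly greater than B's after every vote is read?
Strict-lead orderings = 1353412788

Total orderings of the 44 votes with 34 for A: C(44, 34) = 2481256778. By the Bertrand ballot formula (Cycle Lemma / reflection principle), the number of orderings in which A is strictly ahead of B throughout is (p − q)/(p + q) · C(p + q, p) = (34 − 10)/(34 + 10) · 2481256778 = 1353412788.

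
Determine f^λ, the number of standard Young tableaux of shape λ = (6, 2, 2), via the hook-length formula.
# SYT of shape (6, 2, 2) = 225

Hook-length formula: f^λ = n! / Π hook(c), product over all cells c of the Young diagram. For λ = (6, 2, 2), n = 10 boxes. Hook lengths by row (left-to-right, top-to-bottom): [8, 7, 4, 3, 2, 1]; [3, 2]; [2, 1]. Product of hooks = 16128. So f^λ = 10! / 16128 = 3628800 / 16128 = 225.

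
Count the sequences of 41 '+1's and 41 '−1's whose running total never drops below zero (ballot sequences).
C_41 = 10113918591637898134020

These ballot sequences are counted by the Catalan number C_n = (1/(n + 1)) · C(2n, n). For n = 41: C_41 = (1/42) · C(82, 41) = 424784580848791721628840/42 = 10113918591637898134020.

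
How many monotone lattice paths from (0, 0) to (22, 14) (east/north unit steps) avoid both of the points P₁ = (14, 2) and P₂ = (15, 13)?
Number of paths = 3481655040

Inclusion–exclusion. Total paths: C(36, 22) = 3796297200. Through P₁: C(16, 14)·C(20, 8) = 15116400. Through P₂: C(28, 15)·C(8, 7) = 299537280. Since P₁ is strictly southwest of P₂, a monotone path through both must visit P₁ then P₂; paths through both = C(16, 14)·C(12, 1)·C(8, 7) = 11520. Avoid both = 3796297200 − 15116400 − 299537280 + 11520 = 3481655040.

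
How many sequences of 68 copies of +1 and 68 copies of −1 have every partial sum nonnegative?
C_68 = 86218923998960285726185640663701108500

These ballot sequences are counted by the Catalan number C_n = (1/(n + 1)) · C(2n, n). For n = 68: C_68 = (1/69) · C(136, 68) = 5949105755928259715106809205795376486500/69 = 86218923998960285726185640663701108500.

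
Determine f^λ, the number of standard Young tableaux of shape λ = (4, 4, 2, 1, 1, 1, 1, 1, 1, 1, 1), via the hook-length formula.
# SYT of shape (4, 4, 2, 1, 1, 1, 1, 1, 1, 1, 1) = 363528

Hook-length formula: f^λ = n! / Π hook(c), product over all cells c of the Young diagram. For λ = (4, 4, 2, 1, 1, 1, 1, 1, 1, 1, 1), n = 18 boxes. Hook lengths by row (left-to-right, top-to-bottom): [14, 5, 3, 2]; [13, 4, 2, 1]; [10, 1]; [8]; [7]; [6]; [5]; [4]; [3]; [2]; [1]. Product of hooks = 17611776000. So f^λ = 18! / 17611776000 = 6402373705728000 / 17611776000 = 363528.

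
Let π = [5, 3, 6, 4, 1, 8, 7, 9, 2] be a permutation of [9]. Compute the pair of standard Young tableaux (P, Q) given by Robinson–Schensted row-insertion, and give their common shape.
P = [1, 2, 7, 9] / [3, 4, 8] / [5, 6];  Q = [1, 3, 6, 8] / [2, 4, 7] / [5, 9];  common shape = (4, 3, 2)

Row-insert the values π_1, π_2, … into P one at a time, bumping the leftmost entry strictly greater than the inserted value down to the next row. The recording tableau Q records, in position (i, j), the step at which that cell was added to P.
  Insert 5 (step 1): P = [5];  Q = [1]
  Insert 3 (step 2): P = [3] / [5];  Q = [1] / [2]
  Insert 6 (step 3): P = [3, 6] / [5];  Q = [1, 3] / [2]
  Insert 4 (step 4): P = [3, 4] / [5, 6];  Q = [1, 3] / [2, 4]
  Insert 1 (step 5): P = [1, 4] / [3, 6] / [5];  Q = [1, 3] / [2, 4] / [5]
  Insert 8 (step 6): P = [1, 4, 8] / [3, 6] / [5];  Q = [1, 3, 6] / [2, 4] / [5]
  Insert 7 (step 7): P = [1, 4, 7] / [3, 6, 8] / [5];  Q = [1, 3, 6] / [2, 4, 7] / [5]
  Insert 9 (step 8): P = [1, 4, 7, 9] / [3, 6, 8] / [5];  Q = [1, 3, 6, 8] / [2, 4, 7] / [5]
  Insert 2 (step 9): P = [1, 2, 7, 9] / [3, 4, 8] / [5, 6];  Q = [1, 3, 6, 8] / [2, 4, 7] / [5, 9]
Final shape: (4, 3, 2).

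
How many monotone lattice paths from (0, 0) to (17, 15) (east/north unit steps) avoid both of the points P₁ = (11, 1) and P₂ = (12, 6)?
Number of paths = 528236616

Inclusion–exclusion. Total paths: C(32, 17) = 565722720. Through P₁: C(12, 11)·C(20, 6) = 465120. Through P₂: C(18, 12)·C(14, 5) = 37165128. Since P₁ is strictly southwest of P₂, a monotone path through both must visit P₁ then P₂; paths through both = C(12, 11)·C(6, 1)·C(14, 5) = 144144. Avoid both = 565722720 − 465120 − 37165128 + 144144 = 528236616.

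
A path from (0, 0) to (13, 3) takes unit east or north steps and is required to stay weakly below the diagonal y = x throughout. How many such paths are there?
Number of paths = 440

By the reflection principle (André's argument), the number of monotone paths to (13, 3) with n ≤ m that never go above y = x is C(16, 13) − C(16, 14) = 560 − 120 = 440.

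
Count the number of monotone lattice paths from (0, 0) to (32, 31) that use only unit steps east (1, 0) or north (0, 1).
Number of paths = 916312070471295267

A monotone lattice path from (0, 0) to (32, 31) consists of 32 east steps and 31 north steps in some order, so it is determined by which 32 of the 63 steps are east. The count is C(63, 32) = 916312070471295267.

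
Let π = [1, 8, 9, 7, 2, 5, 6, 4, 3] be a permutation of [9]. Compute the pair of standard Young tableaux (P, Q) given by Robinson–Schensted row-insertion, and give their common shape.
P = [1, 2, 3, 6] / [4, 9] / [5] / [7] / [8];  Q = [1, 2, 3, 7] / [4, 6] / [5] / [8] / [9];  common shape = (4, 2, 1, 1, 1)

Row-insert the values π_1, π_2, … into P one at a time, bumping the leftmost entry strictly greater than the inserted value down to the next row. The recording tableau Q records, in position (i, j), the step at which that cell was added to P.
  Insert 1 (step 1): P = [1];  Q = [1]
  Insert 8 (step 2): P = [1, 8];  Q = [1, 2]
  Insert 9 (step 3): P = [1, 8, 9];  Q = [1, 2, 3]
  Insert 7 (step 4): P = [1, 7, 9] / [8];  Q = [1, 2, 3] / [4]
  Insert 2 (step 5): P = [1, 2, 9] / [7] / [8];  Q = [1, 2, 3] / [4] / [5]
  Insert 5 (step 6): P = [1, 2, 5] / [7, 9] / [8];  Q = [1, 2, 3] / [4, 6] / [5]
  Insert 6 (step 7): P = [1, 2, 5, 6] / [7, 9] / [8];  Q = [1, 2, 3, 7] / [4, 6] / [5]
  Insert 4 (step 8): P = [1, 2, 4, 6] / [5, 9] / [7] / [8];  Q = [1, 2, 3, 7] / [4, 6] / [5] / [8]
  Insert 3 (step 9): P = [1, 2, 3, 6] / [4, 9] / [5] / [7] / [8];  Q = [1, 2, 3, 7] / [4, 6] / [5] / [8] / [9]
Final shape: (4, 2, 1, 1, 1).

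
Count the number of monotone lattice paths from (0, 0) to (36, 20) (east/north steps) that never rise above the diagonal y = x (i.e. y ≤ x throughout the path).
Number of paths = 360957582615630

By the reflection principle (André's argument), the number of monotone paths to (36, 20) with n ≤ m that never go above y = x is C(56, 36) − C(56, 37) = 785613562163430 − 424655979547800 = 360957582615630.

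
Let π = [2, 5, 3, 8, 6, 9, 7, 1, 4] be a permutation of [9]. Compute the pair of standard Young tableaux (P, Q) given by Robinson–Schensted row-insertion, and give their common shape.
P = [1, 3, 4, 7] / [2, 6, 9] / [5, 8];  Q = [1, 2, 4, 6] / [3, 5, 7] / [8, 9];  common shape = (4, 3, 2)

Row-insert the values π_1, π_2, … into P one at a time, bumping the leftmost entry strictly greater than the inserted value down to the next row. The recording tableau Q records, in position (i, j), the step at which that cell was added to P.
  Insert 2 (step 1): P = [2];  Q = [1]
  Insert 5 (step 2): P = [2, 5];  Q = [1, 2]
  Insert 3 (step 3): P = [2, 3] / [5];  Q = [1, 2] / [3]
  Insert 8 (step 4): P = [2, 3, 8] / [5];  Q = [1, 2, 4] / [3]
  Insert 6 (step 5): P = [2, 3, 6] / [5, 8];  Q = [1, 2, 4] / [3, 5]
  Insert 9 (step 6): P = [2, 3, 6, 9] / [5, 8];  Q = [1, 2, 4, 6] / [3, 5]
  Insert 7 (step 7): P = [2, 3, 6, 7] / [5, 8, 9];  Q = [1, 2, 4, 6] / [3, 5, 7]
  Insert 1 (step 8): P = [1, 3, 6, 7] / [2, 8, 9] / [5];  Q = [1, 2, 4, 6] / [3, 5, 7] / [8]
  Insert 4 (step 9): P = [1, 3, 4, 7] / [2, 6, 9] / [5, 8];  Q = [1, 2, 4, 6] / [3, 5, 7] / [8, 9]
Final shape: (4, 3, 2).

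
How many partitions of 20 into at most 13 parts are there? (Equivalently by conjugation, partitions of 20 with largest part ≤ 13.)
p(20, parts ≤ 13) = 597

Use the recurrence p(n, m) = p(n, m−1) + p(n−m, m): either the largest part is < m (count p(n, m−1)) or the largest part is exactly m (remove one copy of m, count p(n−m, m)). With p(0, ·) = 1 this gives p(20, parts ≤ 13) = 597. (By conjugating Young diagrams, this also counts partitions of 20 into at most 13 parts.)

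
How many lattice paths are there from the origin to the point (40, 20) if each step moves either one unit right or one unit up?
Number of paths = 4191844505805495

A monotone lattice path from (0, 0) to (40, 20) consists of 40 east steps and 20 north steps in some order, so it is determined by which 40 of the 60 steps are east. The count is C(60, 40) = 4191844505805495.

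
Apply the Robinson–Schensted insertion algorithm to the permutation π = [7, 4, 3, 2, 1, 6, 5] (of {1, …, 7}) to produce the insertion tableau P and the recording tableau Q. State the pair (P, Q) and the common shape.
P = [1, 5] / [2, 6] / [3] / [4] / [7];  Q = [1, 6] / [2, 7] / [3] / [4] / [5];  common shape = (2, 2, 1, 1, 1)

Row-insert the values π_1, π_2, … into P one at a time, bumping the leftmost entry strictly greater than the inserted value down to the next row. The recording tableau Q records, in position (i, j), the step at which that cell was added to P.
  Insert 7 (step 1): P = [7];  Q = [1]
  Insert 4 (step 2): P = [4] / [7];  Q = [1] / [2]
  Insert 3 (step 3): P = [3] / [4] / [7];  Q = [1] / [2] / [3]
  Insert 2 (step 4): P = [2] / [3] / [4] / [7];  Q = [1] / [2] / [3] / [4]
  Insert 1 (step 5): P = [1] / [2] / [3] / [4] / [7];  Q = [1] / [2] / [3] / [4] / [5]
  Insert 6 (step 6): P = [1, 6] / [2] / [3] / [4] / [7];  Q = [1, 6] / [2] / [3] / [4] / [5]
  Insert 5 (step 7): P = [1, 5] / [2, 6] / [3] / [4] / [7];  Q = [1, 6] / [2, 7] / [3] / [4] / [5]
Final shape: (2, 2, 1, 1, 1).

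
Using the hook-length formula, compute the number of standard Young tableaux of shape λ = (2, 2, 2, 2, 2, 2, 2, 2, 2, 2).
# SYT of shape (2, 2, 2, 2, 2, 2, 2, 2, 2, 2) = 16796

Hook-length formula: f^λ = n! / Π hook(c), product over all cells c of the Young diagram. For λ = (2, 2, 2, 2, 2, 2, 2, 2, 2, 2), n = 20 boxes. Hook lengths by row (left-to-right, top-to-bottom): [11, 10]; [10, 9]; [9, 8]; [8, 7]; [7, 6]; [6, 5]; [5, 4]; [4, 3]; [3, 2]; [2, 1]. Product of hooks = 144850083840000. So f^λ = 20! / 144850083840000 = 2432902008176640000 / 144850083840000 = 16796.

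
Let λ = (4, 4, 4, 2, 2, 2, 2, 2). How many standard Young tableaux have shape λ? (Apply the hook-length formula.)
# SYT of shape (4, 4, 4, 2, 2, 2, 2, 2) = 126742616

Hook-length formula: f^λ = n! / Π hook(c), product over all cells c of the Young diagram. For λ = (4, 4, 4, 2, 2, 2, 2, 2), n = 22 boxes. Hook lengths by row (left-to-right, top-to-bottom): [11, 10, 4, 3]; [10, 9, 3, 2]; [9, 8, 2, 1]; [6, 5]; [5, 4]; [4, 3]; [3, 2]; [2, 1]. Product of hooks = 8868372480000. So f^λ = 22! / 8868372480000 = 1124000727777607680000 / 8868372480000 = 126742616.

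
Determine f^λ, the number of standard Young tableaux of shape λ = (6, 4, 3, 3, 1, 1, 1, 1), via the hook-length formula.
# SYT of shape (6, 4, 3, 3, 1, 1, 1, 1) = 129506850

Hook-length formula: f^λ = n! / Π hook(c), product over all cells c of the Young diagram. For λ = (6, 4, 3, 3, 1, 1, 1, 1), n = 20 boxes. Hook lengths by row (left-to-right, top-to-bottom): [13, 8, 7, 4, 2, 1]; [10, 5, 4, 1]; [8, 3, 2]; [7, 2, 1]; [4]; [3]; [2]; [1]. Product of hooks = 18785894400. So f^λ = 20! / 18785894400 = 2432902008176640000 / 18785894400 = 129506850.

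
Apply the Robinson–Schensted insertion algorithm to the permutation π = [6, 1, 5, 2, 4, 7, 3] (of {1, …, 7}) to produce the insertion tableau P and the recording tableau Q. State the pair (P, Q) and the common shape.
P = [1, 2, 3, 7] / [4] / [5] / [6];  Q = [1, 3, 5, 6] / [2] / [4] / [7];  common shape = (4, 1, 1, 1)

Row-insert the values π_1, π_2, … into P one at a time, bumping the leftmost entry strictly greater than the inserted value down to the next row. The recording tableau Q records, in position (i, j), the step at which that cell was added to P.
  Insert 6 (step 1): P = [6];  Q = [1]
  Insert 1 (step 2): P = [1] / [6];  Q = [1] / [2]
  Insert 5 (step 3): P = [1, 5] / [6];  Q = [1, 3] / [2]
  Insert 2 (step 4): P = [1, 2] / [5] / [6];  Q = [1, 3] / [2] / [4]
  Insert 4 (step 5): P = [1, 2, 4] / [5] / [6];  Q = [1, 3, 5] / [2] / [4]
  Insert 7 (step 6): P = [1, 2, 4, 7] / [5] / [6];  Q = [1, 3, 5, 6] / [2] / [4]
  Insert 3 (step 7): P = [1, 2, 3, 7] / [4] / [5] / [6];  Q = [1, 3, 5, 6] / [2] / [4] / [7]
Final shape: (4, 1, 1, 1).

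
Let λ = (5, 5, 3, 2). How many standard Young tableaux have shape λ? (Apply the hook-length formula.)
# SYT of shape (5, 5, 3, 2) = 96525

Hook-length formula: f^λ = n! / Π hook(c), product over all cells c of the Young diagram. For λ = (5, 5, 3, 2), n = 15 boxes. Hook lengths by row (left-to-right, top-to-bottom): [8, 7, 5, 3, 2]; [7, 6, 4, 2, 1]; [4, 3, 1]; [2, 1]. Product of hooks = 13547520. So f^λ = 15! / 13547520 = 1307674368000 / 13547520 = 96525.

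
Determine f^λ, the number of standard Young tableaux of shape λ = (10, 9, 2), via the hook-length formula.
# SYT of shape (10, 9, 2) = 2351440

Hook-length formula: f^λ = n! / Π hook(c), product over all cells c of the Young diagram. For λ = (10, 9, 2), n = 21 boxes. Hook lengths by row (left-to-right, top-to-bottom): [12, 11, 9, 8, 7, 6, 5, 4, 3, 1]; [10, 9, 7, 6, 5, 4, 3, 2, 1]; [2, 1]. Product of hooks = 21727512576000. So f^λ = 21! / 21727512576000 = 51090942171709440000 / 21727512576000 = 2351440.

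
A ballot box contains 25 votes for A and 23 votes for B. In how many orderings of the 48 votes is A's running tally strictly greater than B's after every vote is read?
Strict-lead orderings = 1289904147324

Total orderings of the 48 votes with 25 for A: C(48, 25) = 30957699535776. By the Bertrand ballot formula (Cycle Lemma / reflection principle), the number of orderings in which A is strictly ahead of B throughout is (p − q)/(p + q) · C(p + q, p) = (25 − 23)/(25 + 23) · 30957699535776 = 1289904147324.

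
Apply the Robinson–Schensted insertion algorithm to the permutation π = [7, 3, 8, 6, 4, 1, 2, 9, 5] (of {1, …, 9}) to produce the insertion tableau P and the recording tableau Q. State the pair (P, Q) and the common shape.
P = [1, 2, 5] / [3, 4, 9] / [6, 8] / [7];  Q = [1, 3, 8] / [2, 4, 9] / [5, 7] / [6];  common shape = (3, 3, 2, 1)

Row-insert the values π_1, π_2, … into P one at a time, bumping the leftmost entry strictly greater than the inserted value down to the next row. The recording tableau Q records, in position (i, j), the step at which that cell was added to P.
  Insert 7 (step 1): P = [7];  Q = [1]
  Insert 3 (step 2): P = [3] / [7];  Q = [1] / [2]
  Insert 8 (step 3): P = [3, 8] / [7];  Q = [1, 3] / [2]
  Insert 6 (step 4): P = [3, 6] / [7, 8];  Q = [1, 3] / [2, 4]
  Insert 4 (step 5): P = [3, 4] / [6, 8] / [7];  Q = [1, 3] / [2, 4] / [5]
  Insert 1 (step 6): P = [1, 4] / [3, 8] / [6] / [7];  Q = [1, 3] / [2, 4] / [5] / [6]
  Insert 2 (step 7): P = [1, 2] / [3, 4] / [6, 8] / [7];  Q = [1, 3] / [2, 4] / [5, 7] / [6]
  Insert 9 (step 8): P = [1, 2, 9] / [3, 4] / [6, 8] / [7];  Q = [1, 3, 8] / [2, 4] / [5, 7] / [6]
  Insert 5 (step 9): P = [1, 2, 5] / [3, 4, 9] / [6, 8] / [7];  Q = [1, 3, 8] / [2, 4, 9] / [5, 7] / [6]
Final shape: (3, 3, 2, 1).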